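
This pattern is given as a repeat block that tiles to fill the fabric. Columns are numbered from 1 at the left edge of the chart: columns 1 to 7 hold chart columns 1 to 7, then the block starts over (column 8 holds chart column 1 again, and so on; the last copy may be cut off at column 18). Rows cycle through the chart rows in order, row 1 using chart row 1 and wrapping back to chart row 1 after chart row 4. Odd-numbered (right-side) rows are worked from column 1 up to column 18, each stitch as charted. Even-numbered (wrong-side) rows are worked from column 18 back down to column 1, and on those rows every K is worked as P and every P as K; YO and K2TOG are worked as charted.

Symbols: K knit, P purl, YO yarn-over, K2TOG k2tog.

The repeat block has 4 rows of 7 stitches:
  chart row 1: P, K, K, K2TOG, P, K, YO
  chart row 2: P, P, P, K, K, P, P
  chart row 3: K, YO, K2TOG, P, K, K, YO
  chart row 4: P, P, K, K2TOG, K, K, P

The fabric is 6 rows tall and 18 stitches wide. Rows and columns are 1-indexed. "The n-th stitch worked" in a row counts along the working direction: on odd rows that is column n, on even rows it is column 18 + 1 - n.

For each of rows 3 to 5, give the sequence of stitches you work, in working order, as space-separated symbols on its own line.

Rows as worked:
K YO K2TOG P K K YO K YO K2TOG P K K YO K YO K2TOG P
K2TOG P K K K P P K2TOG P K K K P P K2TOG P K K
P K K K2TOG P K YO P K K K2TOG P K YO P K K K2TOG

Derivation:
Row 3: chart row 3, RS - tile across columns 1-18 and work as-is.
Row 4: chart row 4, WS - tiled (columns 1-18): P P K K2TOG K K P P P K K2TOG K K P P P K K2TOG; work from column 18 back to 1 with K<->P swapped.
Row 5: chart row 1, RS - tile across columns 1-18 and work as-is.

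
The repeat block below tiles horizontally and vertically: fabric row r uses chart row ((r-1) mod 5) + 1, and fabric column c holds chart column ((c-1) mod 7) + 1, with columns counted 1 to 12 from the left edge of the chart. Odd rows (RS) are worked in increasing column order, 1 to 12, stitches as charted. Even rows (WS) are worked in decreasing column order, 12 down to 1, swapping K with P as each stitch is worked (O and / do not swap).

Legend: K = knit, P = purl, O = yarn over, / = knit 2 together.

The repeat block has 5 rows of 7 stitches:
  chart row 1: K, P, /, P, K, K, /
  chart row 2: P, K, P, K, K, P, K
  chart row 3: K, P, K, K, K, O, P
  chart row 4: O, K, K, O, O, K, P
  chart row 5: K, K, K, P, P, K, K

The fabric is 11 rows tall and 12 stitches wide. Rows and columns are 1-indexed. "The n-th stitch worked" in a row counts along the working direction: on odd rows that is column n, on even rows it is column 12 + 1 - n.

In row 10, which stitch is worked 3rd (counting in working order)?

For row 10: chart row = ((10-1) mod 5) + 1 = 5; this is a WS (even) row.
Chart row 5 tiled across columns 1-12: K K K P P K K K K K P P
WS: work from column 12 back to column 1 (reverse the tiled row), swapping K<->P (O and / unchanged).
Row 10 as worked: K K P P P P P K K P P P
The 3rd stitch worked is P.

== STITCH ==
P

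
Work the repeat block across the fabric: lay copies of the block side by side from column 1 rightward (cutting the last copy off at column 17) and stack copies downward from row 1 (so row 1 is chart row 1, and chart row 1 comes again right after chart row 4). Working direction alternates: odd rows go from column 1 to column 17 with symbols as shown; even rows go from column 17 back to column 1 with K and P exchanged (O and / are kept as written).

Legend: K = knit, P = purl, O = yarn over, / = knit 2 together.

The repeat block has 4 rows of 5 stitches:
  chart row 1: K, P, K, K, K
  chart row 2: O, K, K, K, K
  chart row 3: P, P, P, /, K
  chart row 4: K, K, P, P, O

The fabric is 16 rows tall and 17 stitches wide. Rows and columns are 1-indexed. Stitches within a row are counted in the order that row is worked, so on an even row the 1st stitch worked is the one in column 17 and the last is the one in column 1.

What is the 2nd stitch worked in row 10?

Result:
O

Derivation:
For row 10: chart row = ((10-1) mod 4) + 1 = 2; this is a WS (even) row.
Chart row 2 tiled across columns 1-17: O K K K K O K K K K O K K K K O K
WS row: flip the tiled sequence (start at column 17) and apply K<->P; O and / stay.
Row 10 as worked: P O P P P P O P P P P O P P P P O
The 2nd stitch worked is O.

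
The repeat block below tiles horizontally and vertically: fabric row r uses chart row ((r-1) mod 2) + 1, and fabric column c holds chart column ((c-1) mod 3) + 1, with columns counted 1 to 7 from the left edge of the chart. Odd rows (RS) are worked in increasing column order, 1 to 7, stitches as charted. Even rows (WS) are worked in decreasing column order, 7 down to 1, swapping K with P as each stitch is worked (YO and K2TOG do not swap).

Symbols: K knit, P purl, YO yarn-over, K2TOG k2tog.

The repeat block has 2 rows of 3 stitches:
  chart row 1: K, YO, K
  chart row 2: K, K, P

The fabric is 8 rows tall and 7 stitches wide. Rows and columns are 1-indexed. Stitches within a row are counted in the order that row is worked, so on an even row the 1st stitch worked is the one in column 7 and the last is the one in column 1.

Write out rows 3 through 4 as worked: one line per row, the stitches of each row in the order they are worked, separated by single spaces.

== ROWS AS WORKED ==
K YO K K YO K K
P K P P K P P

Derivation:
Row 3: chart row 1, RS - tile across columns 1-7 and work as-is.
Row 4: chart row 2, WS - tiled (columns 1-7): K K P K K P K; work from column 7 back to 1 with K<->P swapped.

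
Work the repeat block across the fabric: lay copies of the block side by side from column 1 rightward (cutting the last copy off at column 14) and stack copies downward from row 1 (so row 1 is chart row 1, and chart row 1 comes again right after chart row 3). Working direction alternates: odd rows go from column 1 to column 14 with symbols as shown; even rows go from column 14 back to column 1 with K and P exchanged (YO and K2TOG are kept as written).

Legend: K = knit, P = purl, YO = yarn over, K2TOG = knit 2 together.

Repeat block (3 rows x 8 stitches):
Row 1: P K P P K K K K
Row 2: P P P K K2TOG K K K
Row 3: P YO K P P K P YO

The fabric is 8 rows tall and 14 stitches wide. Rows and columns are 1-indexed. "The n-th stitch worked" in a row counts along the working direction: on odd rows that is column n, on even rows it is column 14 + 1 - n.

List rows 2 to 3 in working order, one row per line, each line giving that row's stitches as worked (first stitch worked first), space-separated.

Result:
P K2TOG P K K K P P P K2TOG P K K K
P YO K P P K P YO P YO K P P K

Derivation:
Row 2: chart row 2, WS - tiled (columns 1-14): P P P K K2TOG K K K P P P K K2TOG K; work from column 14 back to 1 with K<->P swapped.
Row 3: chart row 3, RS - tile across columns 1-14 and work as-is.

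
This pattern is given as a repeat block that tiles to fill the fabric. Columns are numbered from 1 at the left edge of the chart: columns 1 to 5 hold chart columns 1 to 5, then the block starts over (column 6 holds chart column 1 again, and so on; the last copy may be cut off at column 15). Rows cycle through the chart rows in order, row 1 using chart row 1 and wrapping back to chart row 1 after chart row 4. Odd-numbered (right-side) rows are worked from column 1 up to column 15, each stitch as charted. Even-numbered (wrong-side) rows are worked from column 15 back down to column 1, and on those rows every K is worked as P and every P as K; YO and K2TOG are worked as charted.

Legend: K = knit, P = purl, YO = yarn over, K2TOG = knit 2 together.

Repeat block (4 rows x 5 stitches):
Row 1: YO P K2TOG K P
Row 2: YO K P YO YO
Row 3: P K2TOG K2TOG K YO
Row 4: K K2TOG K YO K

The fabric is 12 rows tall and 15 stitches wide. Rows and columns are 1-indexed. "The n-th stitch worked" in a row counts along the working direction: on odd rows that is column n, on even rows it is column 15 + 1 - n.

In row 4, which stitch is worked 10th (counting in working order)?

== STITCH ==
P

Derivation:
For row 4: chart row = ((4-1) mod 4) + 1 = 4; this is a WS (even) row.
Chart row 4 tiled across columns 1-15: K K2TOG K YO K K K2TOG K YO K K K2TOG K YO K
WS row: flip the tiled sequence (start at column 15) and apply K<->P; YO and K2TOG stay.
Row 4 as worked: P YO P K2TOG P P YO P K2TOG P P YO P K2TOG P
Counting 10 along the worked row gives P.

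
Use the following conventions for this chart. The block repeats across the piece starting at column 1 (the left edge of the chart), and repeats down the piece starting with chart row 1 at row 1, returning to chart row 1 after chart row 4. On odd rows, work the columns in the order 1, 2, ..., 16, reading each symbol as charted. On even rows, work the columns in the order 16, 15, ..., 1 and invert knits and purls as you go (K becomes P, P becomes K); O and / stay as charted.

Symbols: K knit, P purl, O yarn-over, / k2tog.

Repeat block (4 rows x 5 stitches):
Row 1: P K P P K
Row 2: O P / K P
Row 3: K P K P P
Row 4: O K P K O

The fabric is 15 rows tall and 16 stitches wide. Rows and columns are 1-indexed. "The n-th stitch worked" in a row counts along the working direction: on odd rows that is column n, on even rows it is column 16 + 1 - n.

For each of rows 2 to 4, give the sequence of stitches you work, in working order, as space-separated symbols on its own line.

Row 2: chart row 2, WS - tiled (columns 1-16): O P / K P O P / K P O P / K P O; work from column 16 back to 1 with K<->P swapped.
Row 3: chart row 3, RS - tile across columns 1-16 and work as-is.
Row 4: chart row 4, WS - tiled (columns 1-16): O K P K O O K P K O O K P K O O; work from column 16 back to 1 with K<->P swapped.

Result:
O K P / K O K P / K O K P / K O
K P K P P K P K P P K P K P P K
O O P K P O O P K P O O P K P O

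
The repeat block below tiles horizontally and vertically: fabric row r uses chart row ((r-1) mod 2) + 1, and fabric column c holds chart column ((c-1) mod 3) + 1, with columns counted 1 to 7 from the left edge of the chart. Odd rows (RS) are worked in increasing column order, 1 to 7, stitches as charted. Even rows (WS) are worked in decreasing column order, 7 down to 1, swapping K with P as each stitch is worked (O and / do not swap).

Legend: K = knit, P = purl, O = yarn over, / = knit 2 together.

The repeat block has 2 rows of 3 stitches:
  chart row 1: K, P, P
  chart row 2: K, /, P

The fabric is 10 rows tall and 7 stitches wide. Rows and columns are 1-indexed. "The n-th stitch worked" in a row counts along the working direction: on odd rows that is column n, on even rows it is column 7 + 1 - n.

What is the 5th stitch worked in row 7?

Row 7: (7-1) mod 2 = 0, so use chart row 1. Odd row -> RS.
Chart row 1 tiled across columns 1-7: K P P K P P K
Right side: take the tiled row as-is (worked left to right from column 1).
Counting 5 along the worked row gives P.

== STITCH ==
P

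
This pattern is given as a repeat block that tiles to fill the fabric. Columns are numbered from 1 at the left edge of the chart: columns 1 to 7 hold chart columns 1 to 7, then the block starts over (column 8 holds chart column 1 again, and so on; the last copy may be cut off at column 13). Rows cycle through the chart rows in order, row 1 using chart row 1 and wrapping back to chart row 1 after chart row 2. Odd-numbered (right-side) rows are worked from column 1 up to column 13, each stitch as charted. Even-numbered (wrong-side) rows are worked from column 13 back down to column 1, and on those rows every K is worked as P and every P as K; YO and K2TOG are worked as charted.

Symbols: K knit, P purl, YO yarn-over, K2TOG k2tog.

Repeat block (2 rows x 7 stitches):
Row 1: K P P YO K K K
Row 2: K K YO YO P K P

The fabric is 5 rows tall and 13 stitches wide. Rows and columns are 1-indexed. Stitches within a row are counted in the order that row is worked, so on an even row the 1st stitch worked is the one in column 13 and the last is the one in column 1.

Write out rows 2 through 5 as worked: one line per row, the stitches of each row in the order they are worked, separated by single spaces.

Result:
P K YO YO P P K P K YO YO P P
K P P YO K K K K P P YO K K
P K YO YO P P K P K YO YO P P
K P P YO K K K K P P YO K K

Derivation:
Row 2: chart row 2, WS - tiled (columns 1-13): K K YO YO P K P K K YO YO P K; work from column 13 back to 1 with K<->P swapped.
Row 3: chart row 1, RS - tile across columns 1-13 and work as-is.
Row 4: chart row 2, WS - tiled (columns 1-13): K K YO YO P K P K K YO YO P K; work from column 13 back to 1 with K<->P swapped.
Row 5: chart row 1, RS - tile across columns 1-13 and work as-is.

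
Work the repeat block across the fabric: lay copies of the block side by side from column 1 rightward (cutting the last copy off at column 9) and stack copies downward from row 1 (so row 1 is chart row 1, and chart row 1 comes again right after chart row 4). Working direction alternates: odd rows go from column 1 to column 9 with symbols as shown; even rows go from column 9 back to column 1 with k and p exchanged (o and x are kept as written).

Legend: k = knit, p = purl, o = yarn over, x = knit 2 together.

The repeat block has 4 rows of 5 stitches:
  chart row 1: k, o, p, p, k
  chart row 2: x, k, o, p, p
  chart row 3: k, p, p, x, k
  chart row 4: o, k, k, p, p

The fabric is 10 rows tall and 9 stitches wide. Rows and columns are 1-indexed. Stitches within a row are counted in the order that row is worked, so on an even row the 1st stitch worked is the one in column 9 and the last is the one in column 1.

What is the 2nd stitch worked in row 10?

Stitch:
o

Derivation:
Row 10 uses chart row ((10-1) mod 4)+1 = 2. Row 10 is even, so WS.
Chart row 2 tiled across columns 1-9: x k o p p x k o p
WS row: flip the tiled sequence (start at column 9) and apply k<->p; o and x stay.
Row 10 as worked: k o p x k k o p x
The 2nd stitch worked is o.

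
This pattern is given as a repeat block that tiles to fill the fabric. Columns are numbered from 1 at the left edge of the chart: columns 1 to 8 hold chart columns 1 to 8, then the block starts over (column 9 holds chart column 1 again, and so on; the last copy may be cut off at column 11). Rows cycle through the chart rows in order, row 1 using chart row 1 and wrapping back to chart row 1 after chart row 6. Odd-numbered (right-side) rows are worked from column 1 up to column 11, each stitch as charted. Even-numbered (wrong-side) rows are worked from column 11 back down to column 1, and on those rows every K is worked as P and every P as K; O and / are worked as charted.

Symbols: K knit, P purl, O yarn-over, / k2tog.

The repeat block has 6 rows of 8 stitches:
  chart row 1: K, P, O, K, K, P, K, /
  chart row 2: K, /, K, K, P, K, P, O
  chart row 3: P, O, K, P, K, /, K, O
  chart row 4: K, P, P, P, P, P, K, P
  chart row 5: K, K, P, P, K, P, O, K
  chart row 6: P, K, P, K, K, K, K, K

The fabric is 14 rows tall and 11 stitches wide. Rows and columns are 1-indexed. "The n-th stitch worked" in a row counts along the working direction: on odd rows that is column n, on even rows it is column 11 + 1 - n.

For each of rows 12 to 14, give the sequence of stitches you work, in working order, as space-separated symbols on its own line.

== ROWS AS WORKED ==
K P K P P P P P K P K
K P O K K P K / K P O
P / P O K P K P P / P

Derivation:
Row 12: chart row 6, WS - tiled (columns 1-11): P K P K K K K K P K P; work from column 11 back to 1 with K<->P swapped.
Row 13: chart row 1, RS - tile across columns 1-11 and work as-is.
Row 14: chart row 2, WS - tiled (columns 1-11): K / K K P K P O K / K; work from column 11 back to 1 with K<->P swapped.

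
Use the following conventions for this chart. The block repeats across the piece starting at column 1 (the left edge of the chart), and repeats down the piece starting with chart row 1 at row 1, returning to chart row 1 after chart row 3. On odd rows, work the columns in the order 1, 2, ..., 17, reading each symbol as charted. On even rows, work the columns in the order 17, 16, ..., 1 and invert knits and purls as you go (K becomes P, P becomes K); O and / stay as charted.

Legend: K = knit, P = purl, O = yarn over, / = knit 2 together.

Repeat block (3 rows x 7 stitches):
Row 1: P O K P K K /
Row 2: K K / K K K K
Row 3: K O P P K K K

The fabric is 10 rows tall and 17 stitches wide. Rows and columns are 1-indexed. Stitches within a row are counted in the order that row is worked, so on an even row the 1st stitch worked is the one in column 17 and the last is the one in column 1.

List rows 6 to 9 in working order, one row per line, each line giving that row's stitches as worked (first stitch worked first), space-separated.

== ROWS AS WORKED ==
K O P P P P K K O P P P P K K O P
P O K P K K / P O K P K K / P O K
/ P P P P P P / P P P P P P / P P
K O P P K K K K O P P K K K K O P

Derivation:
Row 6: chart row 3, WS - tiled (columns 1-17): K O P P K K K K O P P K K K K O P; work from column 17 back to 1 with K<->P swapped.
Row 7: chart row 1, RS - tile across columns 1-17 and work as-is.
Row 8: chart row 2, WS - tiled (columns 1-17): K K / K K K K K K / K K K K K K /; work from column 17 back to 1 with K<->P swapped.
Row 9: chart row 3, RS - tile across columns 1-17 and work as-is.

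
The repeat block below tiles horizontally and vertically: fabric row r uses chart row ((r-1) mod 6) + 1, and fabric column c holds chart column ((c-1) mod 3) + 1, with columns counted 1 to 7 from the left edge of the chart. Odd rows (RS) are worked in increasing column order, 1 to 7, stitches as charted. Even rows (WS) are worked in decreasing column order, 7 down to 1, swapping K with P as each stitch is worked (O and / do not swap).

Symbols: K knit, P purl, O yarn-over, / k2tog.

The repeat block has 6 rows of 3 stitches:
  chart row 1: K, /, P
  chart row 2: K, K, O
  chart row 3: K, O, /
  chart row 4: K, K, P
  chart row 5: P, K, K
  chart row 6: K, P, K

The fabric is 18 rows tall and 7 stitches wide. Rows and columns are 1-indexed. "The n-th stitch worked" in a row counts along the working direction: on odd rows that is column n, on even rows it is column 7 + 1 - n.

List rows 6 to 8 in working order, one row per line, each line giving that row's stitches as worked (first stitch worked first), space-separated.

Row 6: chart row 6, WS - tiled (columns 1-7): K P K K P K K; work from column 7 back to 1 with K<->P swapped.
Row 7: chart row 1, RS - tile across columns 1-7 and work as-is.
Row 8: chart row 2, WS - tiled (columns 1-7): K K O K K O K; work from column 7 back to 1 with K<->P swapped.

== ROWS AS WORKED ==
P P K P P K P
K / P K / P K
P O P P O P P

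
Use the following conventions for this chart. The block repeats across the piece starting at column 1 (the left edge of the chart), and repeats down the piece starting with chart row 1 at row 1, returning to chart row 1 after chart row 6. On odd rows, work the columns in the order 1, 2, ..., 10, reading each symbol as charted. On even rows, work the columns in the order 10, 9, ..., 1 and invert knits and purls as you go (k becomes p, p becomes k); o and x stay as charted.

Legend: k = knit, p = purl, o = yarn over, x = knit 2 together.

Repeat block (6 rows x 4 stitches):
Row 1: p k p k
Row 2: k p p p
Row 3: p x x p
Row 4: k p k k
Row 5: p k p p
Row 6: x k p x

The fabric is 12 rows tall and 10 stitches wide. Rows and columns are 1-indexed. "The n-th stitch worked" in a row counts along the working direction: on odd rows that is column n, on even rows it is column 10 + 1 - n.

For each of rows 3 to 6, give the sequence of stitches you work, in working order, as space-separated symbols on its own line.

== ROWS AS WORKED ==
p x x p p x x p p x
k p p p k p p p k p
p k p p p k p p p k
p x x k p x x k p x

Derivation:
Row 3: chart row 3, RS - tile across columns 1-10 and work as-is.
Row 4: chart row 4, WS - tiled (columns 1-10): k p k k k p k k k p; work from column 10 back to 1 with k<->p swapped.
Row 5: chart row 5, RS - tile across columns 1-10 and work as-is.
Row 6: chart row 6, WS - tiled (columns 1-10): x k p x x k p x x k; work from column 10 back to 1 with k<->p swapped.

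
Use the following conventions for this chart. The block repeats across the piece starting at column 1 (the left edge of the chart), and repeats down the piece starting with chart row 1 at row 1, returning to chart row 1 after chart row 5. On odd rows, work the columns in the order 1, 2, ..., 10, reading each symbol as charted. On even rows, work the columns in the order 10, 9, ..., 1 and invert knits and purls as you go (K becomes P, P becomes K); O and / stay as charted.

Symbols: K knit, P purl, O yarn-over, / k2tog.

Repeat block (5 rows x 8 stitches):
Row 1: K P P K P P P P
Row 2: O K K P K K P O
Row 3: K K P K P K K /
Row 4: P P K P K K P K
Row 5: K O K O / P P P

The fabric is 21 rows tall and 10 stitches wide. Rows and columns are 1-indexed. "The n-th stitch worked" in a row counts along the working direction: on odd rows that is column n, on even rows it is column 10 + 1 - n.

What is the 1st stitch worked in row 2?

== STITCH ==
P

Derivation:
Row 2 uses chart row ((2-1) mod 5)+1 = 2. Row 2 is even, so WS.
Chart row 2 tiled across columns 1-10: O K K P K K P O O K
WS: work from column 10 back to column 1 (reverse the tiled row), swapping K<->P (O and / unchanged).
Row 2 as worked: P O O K P P K P P O
Counting 1 along the worked row gives P.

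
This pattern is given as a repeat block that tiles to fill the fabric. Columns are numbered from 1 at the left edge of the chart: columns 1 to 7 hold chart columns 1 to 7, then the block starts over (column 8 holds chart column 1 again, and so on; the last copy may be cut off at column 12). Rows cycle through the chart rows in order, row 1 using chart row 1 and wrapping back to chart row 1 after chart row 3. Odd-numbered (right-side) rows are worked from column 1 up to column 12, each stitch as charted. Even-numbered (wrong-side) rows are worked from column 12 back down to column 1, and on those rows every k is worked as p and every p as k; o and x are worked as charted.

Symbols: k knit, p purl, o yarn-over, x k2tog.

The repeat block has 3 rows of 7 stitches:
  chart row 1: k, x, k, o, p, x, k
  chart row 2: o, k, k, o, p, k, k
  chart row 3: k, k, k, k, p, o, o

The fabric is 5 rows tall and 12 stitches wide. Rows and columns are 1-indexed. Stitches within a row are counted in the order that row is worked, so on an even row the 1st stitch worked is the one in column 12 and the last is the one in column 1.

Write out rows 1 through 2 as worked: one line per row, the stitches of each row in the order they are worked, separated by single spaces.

Row 1: chart row 1, RS - tile across columns 1-12 and work as-is.
Row 2: chart row 2, WS - tiled (columns 1-12): o k k o p k k o k k o p; work from column 12 back to 1 with k<->p swapped.

Rows as worked:
k x k o p x k k x k o p
k o p p o p p k o p p o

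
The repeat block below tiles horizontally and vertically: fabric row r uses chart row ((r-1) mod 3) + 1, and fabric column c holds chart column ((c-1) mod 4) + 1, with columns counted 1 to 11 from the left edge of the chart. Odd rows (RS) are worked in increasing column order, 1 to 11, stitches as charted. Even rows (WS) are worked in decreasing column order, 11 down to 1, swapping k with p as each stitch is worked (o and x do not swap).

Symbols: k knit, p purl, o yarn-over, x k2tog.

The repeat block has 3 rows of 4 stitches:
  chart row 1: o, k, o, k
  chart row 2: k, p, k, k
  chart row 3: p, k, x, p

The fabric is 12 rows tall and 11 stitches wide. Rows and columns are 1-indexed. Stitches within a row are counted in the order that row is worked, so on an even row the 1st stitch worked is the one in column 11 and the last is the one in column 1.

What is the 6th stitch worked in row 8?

Result:
k

Derivation:
For row 8: chart row = ((8-1) mod 3) + 1 = 2; this is a WS (even) row.
Chart row 2 tiled across columns 1-11: k p k k k p k k k p k
Wrong side: read the tiled row from column 11 down to 1 and exchange k with p (leave o, x).
Row 8 as worked: p k p p p k p p p k p
The 6th stitch worked is k.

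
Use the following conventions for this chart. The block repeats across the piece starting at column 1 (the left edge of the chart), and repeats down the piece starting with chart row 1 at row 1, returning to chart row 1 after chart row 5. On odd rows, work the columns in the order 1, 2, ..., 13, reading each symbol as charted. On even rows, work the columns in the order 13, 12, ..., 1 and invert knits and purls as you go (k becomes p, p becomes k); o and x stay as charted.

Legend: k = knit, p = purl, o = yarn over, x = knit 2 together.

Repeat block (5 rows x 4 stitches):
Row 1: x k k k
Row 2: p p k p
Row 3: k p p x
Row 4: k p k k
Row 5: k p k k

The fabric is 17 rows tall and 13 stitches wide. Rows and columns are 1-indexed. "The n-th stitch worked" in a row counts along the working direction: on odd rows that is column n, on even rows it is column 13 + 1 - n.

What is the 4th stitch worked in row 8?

Result:
k

Derivation:
Row 8 uses chart row ((8-1) mod 5)+1 = 3. Row 8 is even, so WS.
Chart row 3 tiled across columns 1-13: k p p x k p p x k p p x k
WS: work from column 13 back to column 1 (reverse the tiled row), swapping k<->p (o and x unchanged).
Row 8 as worked: p x k k p x k k p x k k p
Stitch 4 in working order -> k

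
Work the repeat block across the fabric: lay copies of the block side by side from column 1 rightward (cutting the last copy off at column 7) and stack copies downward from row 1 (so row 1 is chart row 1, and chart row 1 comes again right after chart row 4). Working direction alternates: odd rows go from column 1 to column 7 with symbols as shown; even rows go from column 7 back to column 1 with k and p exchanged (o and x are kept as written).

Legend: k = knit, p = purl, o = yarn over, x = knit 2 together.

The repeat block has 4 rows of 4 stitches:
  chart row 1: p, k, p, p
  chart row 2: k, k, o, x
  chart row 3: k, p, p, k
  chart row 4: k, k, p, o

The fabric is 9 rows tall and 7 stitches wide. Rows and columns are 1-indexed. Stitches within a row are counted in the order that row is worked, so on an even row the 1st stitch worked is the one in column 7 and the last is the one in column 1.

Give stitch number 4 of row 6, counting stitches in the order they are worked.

Row 6 uses chart row ((6-1) mod 4)+1 = 2. Row 6 is even, so WS.
Chart row 2 tiled across columns 1-7: k k o x k k o
WS: work from column 7 back to column 1 (reverse the tiled row), swapping k<->p (o and x unchanged).
Row 6 as worked: o p p x o p p
Counting 4 along the worked row gives x.

== STITCH ==
x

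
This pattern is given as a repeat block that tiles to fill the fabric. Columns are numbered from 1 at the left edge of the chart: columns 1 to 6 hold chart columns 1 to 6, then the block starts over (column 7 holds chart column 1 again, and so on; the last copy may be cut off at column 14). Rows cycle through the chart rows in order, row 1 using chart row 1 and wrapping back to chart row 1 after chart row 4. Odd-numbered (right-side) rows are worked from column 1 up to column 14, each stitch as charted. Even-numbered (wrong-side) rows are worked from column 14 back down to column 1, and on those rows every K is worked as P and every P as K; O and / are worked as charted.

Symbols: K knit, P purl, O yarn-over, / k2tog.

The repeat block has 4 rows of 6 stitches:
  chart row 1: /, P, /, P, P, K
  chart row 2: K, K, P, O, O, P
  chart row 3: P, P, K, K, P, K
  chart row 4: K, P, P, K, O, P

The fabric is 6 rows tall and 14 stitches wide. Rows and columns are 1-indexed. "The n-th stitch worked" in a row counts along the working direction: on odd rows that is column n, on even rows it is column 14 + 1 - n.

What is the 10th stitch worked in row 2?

Row 2: (2-1) mod 4 = 1, so use chart row 2. Even row -> WS.
Chart row 2 tiled across columns 1-14: K K P O O P K K P O O P K K
Wrong side: read the tiled row from column 14 down to 1 and exchange K with P (leave O, /).
Row 2 as worked: P P K O O K P P K O O K P P
Stitch 10 in working order -> O

== STITCH ==
O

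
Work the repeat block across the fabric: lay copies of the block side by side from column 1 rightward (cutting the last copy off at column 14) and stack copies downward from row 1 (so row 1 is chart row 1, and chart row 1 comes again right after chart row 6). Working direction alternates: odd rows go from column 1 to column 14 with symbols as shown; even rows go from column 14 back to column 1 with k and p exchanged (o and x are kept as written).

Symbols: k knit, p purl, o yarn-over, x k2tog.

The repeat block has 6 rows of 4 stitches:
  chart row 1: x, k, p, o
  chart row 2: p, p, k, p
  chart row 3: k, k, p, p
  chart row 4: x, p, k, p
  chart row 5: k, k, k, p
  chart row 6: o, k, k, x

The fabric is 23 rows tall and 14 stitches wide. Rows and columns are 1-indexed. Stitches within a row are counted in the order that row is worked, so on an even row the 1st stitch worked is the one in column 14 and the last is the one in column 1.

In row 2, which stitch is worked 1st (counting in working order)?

== STITCH ==
k

Derivation:
For row 2: chart row = ((2-1) mod 6) + 1 = 2; this is a WS (even) row.
Chart row 2 tiled across columns 1-14: p p k p p p k p p p k p p p
Wrong side: read the tiled row from column 14 down to 1 and exchange k with p (leave o, x).
Row 2 as worked: k k k p k k k p k k k p k k
Stitch 1 in working order -> k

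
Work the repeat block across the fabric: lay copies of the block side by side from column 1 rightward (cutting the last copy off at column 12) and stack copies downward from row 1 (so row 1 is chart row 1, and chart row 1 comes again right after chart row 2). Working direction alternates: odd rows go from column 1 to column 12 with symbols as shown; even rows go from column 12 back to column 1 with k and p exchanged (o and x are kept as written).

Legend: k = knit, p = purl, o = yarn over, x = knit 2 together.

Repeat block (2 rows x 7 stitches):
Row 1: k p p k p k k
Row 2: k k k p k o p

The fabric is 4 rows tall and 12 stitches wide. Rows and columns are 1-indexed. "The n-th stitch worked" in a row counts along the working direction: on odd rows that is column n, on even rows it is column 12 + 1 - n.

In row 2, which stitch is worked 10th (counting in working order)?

Result:
p

Derivation:
Row 2 uses chart row ((2-1) mod 2)+1 = 2. Row 2 is even, so WS.
Chart row 2 tiled across columns 1-12: k k k p k o p k k k p k
WS: work from column 12 back to column 1 (reverse the tiled row), swapping k<->p (o and x unchanged).
Row 2 as worked: p k p p p k o p k p p p
Counting 10 along the worked row gives p.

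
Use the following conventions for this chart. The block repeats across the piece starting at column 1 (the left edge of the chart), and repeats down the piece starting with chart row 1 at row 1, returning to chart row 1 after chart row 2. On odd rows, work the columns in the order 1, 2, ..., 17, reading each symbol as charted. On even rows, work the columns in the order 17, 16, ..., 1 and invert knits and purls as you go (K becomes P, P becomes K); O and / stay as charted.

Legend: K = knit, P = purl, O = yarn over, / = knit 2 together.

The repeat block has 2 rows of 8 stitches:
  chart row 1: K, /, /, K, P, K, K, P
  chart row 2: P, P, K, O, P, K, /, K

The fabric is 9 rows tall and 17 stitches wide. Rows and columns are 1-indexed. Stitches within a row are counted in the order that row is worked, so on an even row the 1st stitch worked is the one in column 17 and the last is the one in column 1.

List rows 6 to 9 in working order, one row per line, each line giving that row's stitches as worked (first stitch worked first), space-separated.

Result:
K P / P K O P K K P / P K O P K K
K / / K P K K P K / / K P K K P K
K P / P K O P K K P / P K O P K K
K / / K P K K P K / / K P K K P K

Derivation:
Row 6: chart row 2, WS - tiled (columns 1-17): P P K O P K / K P P K O P K / K P; work from column 17 back to 1 with K<->P swapped.
Row 7: chart row 1, RS - tile across columns 1-17 and work as-is.
Row 8: chart row 2, WS - tiled (columns 1-17): P P K O P K / K P P K O P K / K P; work from column 17 back to 1 with K<->P swapped.
Row 9: chart row 1, RS - tile across columns 1-17 and work as-is.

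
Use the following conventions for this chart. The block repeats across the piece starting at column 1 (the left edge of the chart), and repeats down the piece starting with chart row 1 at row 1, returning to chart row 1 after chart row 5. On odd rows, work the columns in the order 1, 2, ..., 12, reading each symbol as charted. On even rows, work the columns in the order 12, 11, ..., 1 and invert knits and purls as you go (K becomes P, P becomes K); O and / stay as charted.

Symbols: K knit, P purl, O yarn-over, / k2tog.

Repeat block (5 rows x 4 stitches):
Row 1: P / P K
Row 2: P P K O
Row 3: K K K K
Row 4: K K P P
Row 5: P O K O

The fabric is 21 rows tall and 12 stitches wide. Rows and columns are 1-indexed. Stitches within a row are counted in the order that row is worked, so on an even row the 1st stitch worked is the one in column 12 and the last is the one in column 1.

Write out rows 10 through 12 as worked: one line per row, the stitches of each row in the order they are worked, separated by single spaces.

Row 10: chart row 5, WS - tiled (columns 1-12): P O K O P O K O P O K O; work from column 12 back to 1 with K<->P swapped.
Row 11: chart row 1, RS - tile across columns 1-12 and work as-is.
Row 12: chart row 2, WS - tiled (columns 1-12): P P K O P P K O P P K O; work from column 12 back to 1 with K<->P swapped.

== ROWS AS WORKED ==
O P O K O P O K O P O K
P / P K P / P K P / P K
O P K K O P K K O P K K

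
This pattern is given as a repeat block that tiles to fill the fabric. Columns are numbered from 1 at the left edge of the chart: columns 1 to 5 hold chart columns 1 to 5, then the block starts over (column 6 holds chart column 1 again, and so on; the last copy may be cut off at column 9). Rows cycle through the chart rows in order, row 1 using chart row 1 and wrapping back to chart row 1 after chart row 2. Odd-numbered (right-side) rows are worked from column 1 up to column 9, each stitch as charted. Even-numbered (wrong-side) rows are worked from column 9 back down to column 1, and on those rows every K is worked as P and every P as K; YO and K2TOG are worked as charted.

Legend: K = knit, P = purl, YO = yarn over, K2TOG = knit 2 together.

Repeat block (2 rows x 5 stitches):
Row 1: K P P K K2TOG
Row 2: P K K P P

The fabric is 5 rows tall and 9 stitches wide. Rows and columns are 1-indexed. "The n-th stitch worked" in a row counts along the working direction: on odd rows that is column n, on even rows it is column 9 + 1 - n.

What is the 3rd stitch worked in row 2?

Row 2 uses chart row ((2-1) mod 2)+1 = 2. Row 2 is even, so WS.
Chart row 2 tiled across columns 1-9: P K K P P P K K P
WS: work from column 9 back to column 1 (reverse the tiled row), swapping K<->P (YO and K2TOG unchanged).
Row 2 as worked: K P P K K K P P K
Stitch 3 in working order -> P

Result:
P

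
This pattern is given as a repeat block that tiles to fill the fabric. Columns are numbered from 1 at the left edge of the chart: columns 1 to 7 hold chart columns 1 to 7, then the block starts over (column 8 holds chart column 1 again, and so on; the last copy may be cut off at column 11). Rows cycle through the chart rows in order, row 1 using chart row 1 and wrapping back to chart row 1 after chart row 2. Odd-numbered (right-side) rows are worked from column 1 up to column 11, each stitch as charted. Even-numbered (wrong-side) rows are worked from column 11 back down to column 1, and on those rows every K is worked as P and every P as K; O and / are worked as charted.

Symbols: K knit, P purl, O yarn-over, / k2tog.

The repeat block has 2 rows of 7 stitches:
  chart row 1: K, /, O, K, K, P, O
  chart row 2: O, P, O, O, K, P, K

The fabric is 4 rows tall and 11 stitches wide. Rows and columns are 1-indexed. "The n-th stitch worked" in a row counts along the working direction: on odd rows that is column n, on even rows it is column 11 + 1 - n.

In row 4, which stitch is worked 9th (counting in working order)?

Result:
O

Derivation:
Row 4: (4-1) mod 2 = 1, so use chart row 2. Even row -> WS.
Chart row 2 tiled across columns 1-11: O P O O K P K O P O O
WS: work from column 11 back to column 1 (reverse the tiled row), swapping K<->P (O and / unchanged).
Row 4 as worked: O O K O P K P O O K O
Counting 9 along the worked row gives O.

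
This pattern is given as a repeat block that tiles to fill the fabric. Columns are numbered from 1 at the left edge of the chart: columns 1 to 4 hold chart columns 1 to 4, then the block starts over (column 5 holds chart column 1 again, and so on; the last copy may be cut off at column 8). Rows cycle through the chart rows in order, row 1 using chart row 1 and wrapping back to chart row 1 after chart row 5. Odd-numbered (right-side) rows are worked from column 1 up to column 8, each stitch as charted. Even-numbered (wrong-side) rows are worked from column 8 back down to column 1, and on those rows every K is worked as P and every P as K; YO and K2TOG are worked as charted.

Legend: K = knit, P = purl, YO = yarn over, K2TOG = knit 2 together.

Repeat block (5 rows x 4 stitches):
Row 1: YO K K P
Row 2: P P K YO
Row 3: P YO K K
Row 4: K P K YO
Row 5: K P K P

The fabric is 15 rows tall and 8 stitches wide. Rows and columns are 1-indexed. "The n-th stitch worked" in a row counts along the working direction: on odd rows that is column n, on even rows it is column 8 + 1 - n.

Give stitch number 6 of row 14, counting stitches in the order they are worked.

For row 14: chart row = ((14-1) mod 5) + 1 = 4; this is a WS (even) row.
Chart row 4 tiled across columns 1-8: K P K YO K P K YO
WS row: flip the tiled sequence (start at column 8) and apply K<->P; YO and K2TOG stay.
Row 14 as worked: YO P K P YO P K P
Stitch 6 in working order -> P

Result:
P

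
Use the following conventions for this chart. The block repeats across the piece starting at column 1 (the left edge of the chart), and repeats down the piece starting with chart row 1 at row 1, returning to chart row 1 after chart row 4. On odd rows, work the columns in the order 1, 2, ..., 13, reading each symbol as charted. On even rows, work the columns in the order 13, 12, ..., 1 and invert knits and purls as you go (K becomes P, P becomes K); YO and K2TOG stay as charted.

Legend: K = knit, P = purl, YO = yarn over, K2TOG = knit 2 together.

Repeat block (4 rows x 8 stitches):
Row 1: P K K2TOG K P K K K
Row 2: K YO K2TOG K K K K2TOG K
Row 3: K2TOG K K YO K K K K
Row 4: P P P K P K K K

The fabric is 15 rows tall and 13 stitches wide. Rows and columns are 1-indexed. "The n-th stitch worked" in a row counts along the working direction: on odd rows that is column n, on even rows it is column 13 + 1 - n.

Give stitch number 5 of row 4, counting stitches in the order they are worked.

For row 4: chart row = ((4-1) mod 4) + 1 = 4; this is a WS (even) row.
Chart row 4 tiled across columns 1-13: P P P K P K K K P P P K P
WS: work from column 13 back to column 1 (reverse the tiled row), swapping K<->P (YO and K2TOG unchanged).
Row 4 as worked: K P K K K P P P K P K K K
Stitch 5 in working order -> K

== STITCH ==
K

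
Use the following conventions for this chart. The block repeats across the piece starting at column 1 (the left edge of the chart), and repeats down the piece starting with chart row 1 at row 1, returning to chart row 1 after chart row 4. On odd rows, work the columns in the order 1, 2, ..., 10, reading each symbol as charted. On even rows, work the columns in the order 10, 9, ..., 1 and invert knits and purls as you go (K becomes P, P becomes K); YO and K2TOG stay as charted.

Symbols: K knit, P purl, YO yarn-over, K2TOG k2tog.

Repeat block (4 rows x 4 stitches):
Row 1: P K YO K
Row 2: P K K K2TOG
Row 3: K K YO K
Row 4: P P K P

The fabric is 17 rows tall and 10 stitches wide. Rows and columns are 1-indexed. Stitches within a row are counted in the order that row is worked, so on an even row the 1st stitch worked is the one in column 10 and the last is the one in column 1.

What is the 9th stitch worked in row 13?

== STITCH ==
P

Derivation:
Row 13 uses chart row ((13-1) mod 4)+1 = 1. Row 13 is odd, so RS.
Chart row 1 tiled across columns 1-10: P K YO K P K YO K P K
Right side: take the tiled row as-is (worked left to right from column 1).
Counting 9 along the worked row gives P.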